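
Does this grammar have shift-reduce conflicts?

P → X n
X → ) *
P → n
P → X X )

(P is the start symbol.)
No shift-reduce conflicts

Augment with P' → P and build the canonical LR(0) collection (I0 = CLOSURE({[P' → . P]}), then GOTO on every symbol after a dot until no new states appear). It has 9 states:
  I0: { [P → . X X )], [P → . X n], [P → . n], [P' → . P], [X → . ) *] }  — shift
  I1: { [X → ) . *] }  — shift
  I2: { [P' → P .] }  — accept
  I3: { [P → X . X )], [P → X . n], [X → . ) *] }  — shift
  I4: { [P → n .] }  — reduce
  I5: { [P → X X . )] }  — shift
  I6: { [P → X n .] }  — reduce
  I7: { [P → X X ) .] }  — reduce
  I8: { [X → ) * .] }  — reduce

No state contains both a complete item and a shift item.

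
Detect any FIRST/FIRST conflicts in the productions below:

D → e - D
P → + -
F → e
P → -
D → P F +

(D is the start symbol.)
A FIRST/FIRST conflict occurs when two productions N → α and N → β for the same non-terminal have FIRST(α) ∩ FIRST(β) ≠ ∅ (with ε ∈ FIRST of a nullable right-hand side, so two nullable alternatives also conflict).

FIRST sets of the non-terminals at (or reachable through a nullable prefix from) the front of some alternative:
  FIRST(P) = { '+', '-' }

Productions for D:
  D → e - D: FIRST = { 'e' }
  D → P F +: FIRST = { '+', '-' }
Productions for P:
  P → + -: FIRST = { '+' }
  P → -: FIRST = { '-' }
F has only one production, so no FIRST/FIRST conflict is possible there.

All alternatives of each non-terminal have pairwise disjoint FIRST sets.

Answer: No FIRST/FIRST conflicts.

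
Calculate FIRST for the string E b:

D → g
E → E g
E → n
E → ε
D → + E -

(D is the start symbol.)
FIRST sets of the non-terminals involved (from the grammar, by fixed-point iteration):
  FIRST(E) = { 'g', 'n', ε }

To compute FIRST(E b), process the symbols left to right:
Symbol E is a non-terminal. Add FIRST(E) \ {ε} = { 'g', 'n' }
E is nullable (ε ∈ FIRST(E)), continue to the next symbol.
Symbol b is a terminal. Add 'b' and stop.
FIRST(E b) = { 'b', 'g', 'n' }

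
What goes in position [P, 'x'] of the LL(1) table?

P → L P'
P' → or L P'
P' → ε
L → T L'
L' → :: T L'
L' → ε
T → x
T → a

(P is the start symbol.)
P → L P'

To find M[P, 'x'], we find productions for P where 'x' is in the predict set (PREDICT(N → α) = (FIRST(α) \ {ε}) ∪ (FOLLOW(N) if α ⇒* ε)).

Relevant sets:
  FIRST(L) = { 'a', 'x' }

P → L P': PREDICT = { 'a', 'x' }
  'x' is in predict set, so this production goes in M[P, 'x']

M[P, 'x'] = P → L P'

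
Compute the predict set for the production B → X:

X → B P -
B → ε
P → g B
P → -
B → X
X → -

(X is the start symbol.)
{ '-', 'g' }

PREDICT(B → X) = (FIRST(RHS) \ {ε}) ∪ (FOLLOW(B) if ε ∈ FIRST(RHS), i.e. RHS ⇒* ε)
FIRST(X) = { '-', 'g' }
FIRST(X) = { '-', 'g' }
ε ∉ FIRST(X), so FOLLOW(B) is not added.
PREDICT(B → X) = { '-', 'g' }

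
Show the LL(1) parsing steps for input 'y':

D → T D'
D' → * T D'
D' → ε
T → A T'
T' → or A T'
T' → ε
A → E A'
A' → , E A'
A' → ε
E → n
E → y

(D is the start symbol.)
LL(1) parsing maintains a stack (initially the start symbol over $) and the input. At each step: if the stack top is a terminal, match it against the current input token; if it is a non-terminal N, replace it with the RHS of M[N, lookahead] (the unique production whose predict set contains the lookahead).

Stack is shown with the top on the left.

Stack         Input  Action
---------------------------
D $           y $    output D → T D'
T D' $        y $    output T → A T'
A T' D' $     y $    output A → E A'
E A' T' D' $  y $    output E → y
y A' T' D' $  y $    match 'y'
A' T' D' $    $      output A' → ε
T' D' $       $      output T' → ε
D' $          $      output D' → ε
$             $      accept

The string is accepted.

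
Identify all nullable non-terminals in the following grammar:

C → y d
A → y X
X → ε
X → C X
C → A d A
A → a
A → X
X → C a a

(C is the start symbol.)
{ 'A', 'X' }

A non-terminal is nullable if it can derive ε (the empty string): either it has an ε-production, or it has a production whose right-hand side consists entirely of nullable non-terminals.

ε-productions: X → ε
So X is immediately nullable.
A → X: every symbol on the right is nullable, so A is nullable too.
No further non-terminal can be added: every production for the remaining non-terminals contains a terminal or a non-nullable non-terminal.
Nullable = { 'A', 'X' }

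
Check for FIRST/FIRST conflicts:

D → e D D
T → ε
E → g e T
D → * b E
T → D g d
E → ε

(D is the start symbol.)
No FIRST/FIRST conflicts.

A FIRST/FIRST conflict occurs when two productions N → α and N → β for the same non-terminal have FIRST(α) ∩ FIRST(β) ≠ ∅ (with ε ∈ FIRST of a nullable right-hand side, so two nullable alternatives also conflict).

FIRST sets of the non-terminals at (or reachable through a nullable prefix from) the front of some alternative:
  FIRST(D) = { '*', 'e' }

Productions for D:
  D → e D D: FIRST = { 'e' }
  D → * b E: FIRST = { '*' }
Productions for T:
  T → ε: FIRST = { ε }
  T → D g d: FIRST = { '*', 'e' }
Productions for E:
  E → g e T: FIRST = { 'g' }
  E → ε: FIRST = { ε }

All alternatives of each non-terminal have pairwise disjoint FIRST sets.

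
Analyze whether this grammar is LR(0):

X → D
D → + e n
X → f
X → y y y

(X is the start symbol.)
A grammar is LR(0) if no state in the canonical LR(0) collection has:
  - both a shift item (dot before a terminal) and a complete item (shift-reduce conflict), or
  - two or more complete items (reduce-reduce conflict; the accept item [X' → X .] counts as a complete item here).

Augment with X' → X and build the canonical LR(0) collection (I0 = CLOSURE({[X' → . X]}), then GOTO on every symbol after a dot until no new states appear). It has 10 states:
  I0: { [D → . + e n], [X → . D], [X → . f], [X → . y y y], [X' → . X] }  — shift
  I1: { [D → + . e n] }  — shift
  I2: { [X → D .] }  — reduce
  I3: { [X' → X .] }  — accept
  I4: { [X → f .] }  — reduce
  I5: { [X → y . y y] }  — shift
  I6: { [X → y y . y] }  — shift
  I7: { [X → y y y .] }  — reduce
  I8: { [D → + e . n] }  — shift
  I9: { [D → + e n .] }  — reduce

Every state is either a pure shift/goto state or contains exactly one complete item and nothing to shift — no conflicts. The grammar is LR(0).

Answer: Yes, the grammar is LR(0)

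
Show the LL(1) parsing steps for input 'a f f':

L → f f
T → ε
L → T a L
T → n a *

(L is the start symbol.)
LL(1) parsing maintains a stack (initially the start symbol over $) and the input. At each step: if the stack top is a terminal, match it against the current input token; if it is a non-terminal N, replace it with the RHS of M[N, lookahead] (the unique production whose predict set contains the lookahead).

Stack is shown with the top on the left.

Stack    Input    Action
------------------------
L $      a f f $  output L → T a L
T a L $  a f f $  output T → ε
a L $    a f f $  match 'a'
L $      f f $    output L → f f
f f $    f f $    match 'f'
f $      f $      match 'f'
$        $        accept

The string is accepted.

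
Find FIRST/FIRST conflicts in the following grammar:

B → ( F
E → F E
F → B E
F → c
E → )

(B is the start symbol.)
FIRST sets of the non-terminals at (or reachable through a nullable prefix from) the front of some alternative:
  FIRST(F) = { '(', 'c' }
  FIRST(B) = { '(' }

Productions for E:
  E → F E: FIRST = { '(', 'c' }
  E → ): FIRST = { ')' }
Productions for F:
  F → B E: FIRST = { '(' }
  F → c: FIRST = { 'c' }
B has only one production, so no FIRST/FIRST conflict is possible there.

All alternatives of each non-terminal have pairwise disjoint FIRST sets.

Answer: No FIRST/FIRST conflicts.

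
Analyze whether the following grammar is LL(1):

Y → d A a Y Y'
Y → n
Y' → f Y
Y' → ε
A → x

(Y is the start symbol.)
A grammar is LL(1) if for each non-terminal N with multiple productions, the predict sets of those productions are pairwise disjoint, where PREDICT(N → α) = (FIRST(α) \ {ε}) ∪ (FOLLOW(N) if α ⇒* ε).

Relevant sets:
  FOLLOW(Y') = { $, 'f' }

For Y:
  PREDICT(Y → d A a Y Y') = { 'd' }
  PREDICT(Y → n) = { 'n' }
For Y':
  PREDICT(Y' → f Y) = { 'f' }
  PREDICT(Y' → ε) = { $, 'f' }
A has a single production, so nothing to check there.

Conflict found: Predict set conflict for Y': { 'f' }
The grammar is NOT LL(1).

Answer: No. Predict set conflict for Y': { 'f' }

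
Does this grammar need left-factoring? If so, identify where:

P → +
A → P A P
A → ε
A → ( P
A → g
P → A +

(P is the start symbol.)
No, left-factoring is not needed

Left-factoring is needed when two productions for the same non-terminal
share a common prefix on the right-hand side.

Productions for P:
  P → +
  P → A +
Productions for A:
  A → P A P
  A → ε
  A → ( P
  A → g

No common prefixes found.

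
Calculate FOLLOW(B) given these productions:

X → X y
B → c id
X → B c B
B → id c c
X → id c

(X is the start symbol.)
{ $, 'c', 'y' }

In X → B c B: B is followed by c B, add FIRST(c B) \ {ε} = { 'c' }
In X → B c B: B is at the end, add FOLLOW(X)

The FOLLOW sets referred to above (computed the same way, to a fixed point):
  FOLLOW(X) = { $, 'y' }

Taking the union: FOLLOW(B) = { $, 'c', 'y' }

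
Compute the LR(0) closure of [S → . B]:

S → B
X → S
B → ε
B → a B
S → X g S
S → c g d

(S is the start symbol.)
{ [B → . a B], [B → .], [S → . B] }

Start with: [S → . B]
  [S → . B] has the dot before B: add [B → .], [B → . a B]
No further items can be added.

CLOSURE = { [B → . a B], [B → .], [S → . B] }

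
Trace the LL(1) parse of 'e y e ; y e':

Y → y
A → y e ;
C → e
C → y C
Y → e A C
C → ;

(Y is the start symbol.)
LL(1) parsing maintains a stack (initially the start symbol over $) and the input. At each step: if the stack top is a terminal, match it against the current input token; if it is a non-terminal N, replace it with the RHS of M[N, lookahead] (the unique production whose predict set contains the lookahead).

Stack is shown with the top on the left.

Stack      Input          Action
--------------------------------
Y $        e y e ; y e $  output Y → e A C
e A C $    e y e ; y e $  match 'e'
A C $      y e ; y e $    output A → y e ;
y e ; C $  y e ; y e $    match 'y'
e ; C $    e ; y e $      match 'e'
; C $      ; y e $        match ';'
C $        y e $          output C → y C
y C $      y e $          match 'y'
C $        e $            output C → e
e $        e $            match 'e'
$          $              accept

The string is accepted.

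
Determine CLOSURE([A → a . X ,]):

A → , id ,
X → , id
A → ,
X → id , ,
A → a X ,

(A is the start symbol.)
{ [A → a . X ,], [X → . , id], [X → . id , ,] }

Start with: [A → a . X ,]
  [A → a . X ,] has the dot before X: add [X → . , id], [X → . id , ,]
No further items can be added.

CLOSURE = { [A → a . X ,], [X → . , id], [X → . id , ,] }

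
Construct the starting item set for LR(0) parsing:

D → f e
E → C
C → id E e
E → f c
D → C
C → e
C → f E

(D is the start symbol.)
{ [C → . e], [C → . f E], [C → . id E e], [D → . C], [D → . f e], [D' → . D] }

First, augment the grammar with D' → D
I₀ = CLOSURE({ [D' → . D] }):
  [D' → . D] has the dot before D: add [D → . f e], [D → . C]
  [D → . C] has the dot before C: add [C → . id E e], [C → . e], [C → . f E]
No further items can be added.

I₀ = { [C → . e], [C → . f E], [C → . id E e], [D → . C], [D → . f e], [D' → . D] }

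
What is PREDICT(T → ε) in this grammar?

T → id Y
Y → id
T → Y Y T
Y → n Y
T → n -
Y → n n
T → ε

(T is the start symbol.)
{ $ }

PREDICT(T → ε) = (FIRST(RHS) \ {ε}) ∪ (FOLLOW(T) if ε ∈ FIRST(RHS), i.e. RHS ⇒* ε)
The right-hand side is ε (FIRST(ε) = { ε }), so the predict set is FOLLOW(T) = { $ }
PREDICT(T → ε) = { $ }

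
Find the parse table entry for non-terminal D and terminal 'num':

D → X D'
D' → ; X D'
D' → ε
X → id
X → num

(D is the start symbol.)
D → X D'

To find M[D, 'num'], we find productions for D where 'num' is in the predict set (PREDICT(N → α) = (FIRST(α) \ {ε}) ∪ (FOLLOW(N) if α ⇒* ε)).

Relevant sets:
  FIRST(X) = { 'id', 'num' }

D → X D': PREDICT = { 'id', 'num' }
  'num' is in predict set, so this production goes in M[D, 'num']

M[D, 'num'] = D → X D'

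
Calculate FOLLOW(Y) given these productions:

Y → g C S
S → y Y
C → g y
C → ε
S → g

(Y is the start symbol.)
{ $ }

Y is the start symbol, so $ ∈ FOLLOW(Y).
In S → y Y: Y is at the end, add FOLLOW(S)

The FOLLOW sets referred to above (computed the same way, to a fixed point):
  FOLLOW(S) = { $ }

Taking the union: FOLLOW(Y) = { $ }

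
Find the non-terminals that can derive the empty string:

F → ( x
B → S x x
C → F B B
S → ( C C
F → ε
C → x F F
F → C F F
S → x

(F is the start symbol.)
{ 'F' }

ε-productions: F → ε
So F is immediately nullable.
No further non-terminal can be added: every production for the remaining non-terminals contains a terminal or a non-nullable non-terminal.
Nullable = { 'F' }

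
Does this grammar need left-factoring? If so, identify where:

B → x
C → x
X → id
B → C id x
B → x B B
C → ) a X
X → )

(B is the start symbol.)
Yes, B has productions with common prefix 'x'

Left-factoring is needed when two productions for the same non-terminal
share a common prefix on the right-hand side.

Productions for B:
  B → x
  B → C id x
  B → x B B
Productions for C:
  C → x
  C → ) a X
Productions for X:
  X → id
  X → )

Found common prefix 'x' in productions for B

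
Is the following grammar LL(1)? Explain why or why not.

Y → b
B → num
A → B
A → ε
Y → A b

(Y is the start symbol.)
Relevant sets:
  FIRST(A) = { 'num', ε }
  FIRST(B) = { 'num' }
  FOLLOW(A) = { 'b' }

For Y:
  PREDICT(Y → b) = { 'b' }
  PREDICT(Y → A b) = { 'b', 'num' }
For A:
  PREDICT(A → B) = { 'num' }
  PREDICT(A → ε) = { 'b' }
B has a single production, so nothing to check there.

Conflict found: Predict set conflict for Y: { 'b' }
The grammar is NOT LL(1).

Answer: No. Predict set conflict for Y: { 'b' }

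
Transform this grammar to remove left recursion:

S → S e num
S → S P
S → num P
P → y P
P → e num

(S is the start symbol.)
S → num P S'
S' → e num S'
S' → P S'
S' → ε
P → y P
P → e num

S is directly left-recursive. The standard transformation for
  A → A α₁ | ... | A α_m | β₁ | ... | β_n
is
  A  → β₁ A' | ... | β_n A'
  A' → α₁ A' | ... | α_m A' | ε

S → num P becomes S → num P S'
S → S e num becomes S' → e num S'
S → S P becomes S' → P S'
Add S' → ε

Productions for other non-terminals are unchanged:
  P → y P
  P → e num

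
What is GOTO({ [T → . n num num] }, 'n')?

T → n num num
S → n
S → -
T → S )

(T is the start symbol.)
{ [T → n . num num] }

GOTO(I, 'n') = CLOSURE({ [A → αX.β] : [A → α.Xβ] ∈ I, X = 'n' })

Items with dot before 'n', with the dot advanced:
  [T → . n num num] → [T → n . num num]
Closure adds nothing (no advanced item has the dot before a non-terminal).

GOTO = { [T → n . num num] }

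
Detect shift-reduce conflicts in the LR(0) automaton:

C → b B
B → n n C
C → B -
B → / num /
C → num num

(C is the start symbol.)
No shift-reduce conflicts

A shift-reduce conflict occurs when an LR(0) state has both:
  - a complete (reduce) item [A → α .] (dot at the end), and
  - a shift item [B → β . c γ] (dot before a terminal).

Augment with C' → C and build the canonical LR(0) collection (I0 = CLOSURE({[C' → . C]}), then GOTO on every symbol after a dot until no new states appear). It has 14 states:
  I0: { [B → . / num /], [B → . n n C], [C → . B -], [C → . b B], [C → . num num], [C' → . C] }  — shift
  I1: { [B → / . num /] }  — shift
  I2: { [C → B . -] }  — shift
  I3: { [C' → C .] }  — accept
  I4: { [B → . / num /], [B → . n n C], [C → b . B] }  — shift
  I5: { [B → n . n C] }  — shift
  I6: { [C → num . num] }  — shift
  I7: { [C → num num .] }  — reduce
  I8: { [B → . / num /], [B → . n n C], [B → n n . C], [C → . B -], [C → . b B], [C → . num num] }  — shift
  I9: { [B → n n C .] }  — reduce
  I10: { [C → b B .] }  — reduce
  I11: { [C → B - .] }  — reduce
  I12: { [B → / num . /] }  — shift
  I13: { [B → / num / .] }  — reduce

No state contains both a complete item and a shift item.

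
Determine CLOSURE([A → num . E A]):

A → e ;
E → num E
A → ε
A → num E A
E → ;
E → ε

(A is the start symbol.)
To compute CLOSURE, for each item [A → α.Bβ] where B is a non-terminal, add [B → .γ] for all productions B → γ; repeat for the newly added items until nothing changes.

Start with: [A → num . E A]
  [A → num . E A] has the dot before E: add [E → . num E], [E → . ;], [E → .]
No further items can be added.

CLOSURE = { [A → num . E A], [E → . ;], [E → . num E], [E → .] }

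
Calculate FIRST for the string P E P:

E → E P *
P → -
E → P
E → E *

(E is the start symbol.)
{ '-' }

FIRST sets of the non-terminals involved (from the grammar, by fixed-point iteration):
  FIRST(P) = { '-' }

To compute FIRST(P E P), process the symbols left to right:
Symbol P is a non-terminal. Add FIRST(P) \ {ε} = { '-' }
P is not nullable (ε ∉ FIRST(P)), so stop here.
FIRST(P E P) = { '-' }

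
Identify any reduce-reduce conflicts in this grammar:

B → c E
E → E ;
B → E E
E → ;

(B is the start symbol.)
Yes — I7: [E → ; .] vs [E → E ; .]

A reduce-reduce conflict occurs when an LR(0) state has two complete items [A → α .] and [B → β .] — both call for a reduction, and with no lookahead the parser cannot choose between them.

Augment with B' → B and build the canonical LR(0) collection (I0 = CLOSURE({[B' → . B]}), then GOTO on every symbol after a dot until no new states appear). It has 9 states:
  I0: { [B → . E E], [B → . c E], [B' → . B], [E → . ;], [E → . E ;] }  — shift
  I1: { [E → ; .] }  — reduce
  I2: { [B' → B .] }  — accept
  I3: { [B → E . E], [E → . ;], [E → . E ;], [E → E . ;] }  — shift
  I4: { [B → c . E], [E → . ;], [E → . E ;] }  — shift
  I5: { [B → c E .], [E → E . ;] }  — shift, reduce
  I6: { [E → E ; .] }  — reduce
  I7: { [E → ; .], [E → E ; .] }  — 2 reduces
  I8: { [B → E E .], [E → E . ;] }  — shift, reduce

I7 contains complete items [E → ; .], [E → E ; .] — reduce-reduce conflict.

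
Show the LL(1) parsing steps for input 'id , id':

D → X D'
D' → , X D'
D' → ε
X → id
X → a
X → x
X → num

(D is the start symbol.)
Stack is shown with the top on the left.

Stack     Input      Action
---------------------------
D $       id , id $  output D → X D'
X D' $    id , id $  output X → id
id D' $   id , id $  match 'id'
D' $      , id $     output D' → , X D'
, X D' $  , id $     match ','
X D' $    id $       output X → id
id D' $   id $       match 'id'
D' $      $          output D' → ε
$         $          accept

The string is accepted.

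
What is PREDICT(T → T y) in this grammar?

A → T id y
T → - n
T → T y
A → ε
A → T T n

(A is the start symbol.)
PREDICT(T → T y) = (FIRST(RHS) \ {ε}) ∪ (FOLLOW(T) if ε ∈ FIRST(RHS), i.e. RHS ⇒* ε)
FIRST(T) = { '-' }
FIRST(T y) = { '-' }
ε ∉ FIRST(T y), so FOLLOW(T) is not added.
PREDICT(T → T y) = { '-' }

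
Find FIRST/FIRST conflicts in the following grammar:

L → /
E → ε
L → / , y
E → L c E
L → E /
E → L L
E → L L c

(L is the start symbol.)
A FIRST/FIRST conflict occurs when two productions N → α and N → β for the same non-terminal have FIRST(α) ∩ FIRST(β) ≠ ∅ (with ε ∈ FIRST of a nullable right-hand side, so two nullable alternatives also conflict).

FIRST sets of the non-terminals at (or reachable through a nullable prefix from) the front of some alternative:
  FIRST(E) = { '/', ε }
  FIRST(L) = { '/' }

Productions for L:
  L → /: FIRST = { '/' }
  L → / , y: FIRST = { '/' }
  L → E /: FIRST = { '/' }
Productions for E:
  E → ε: FIRST = { ε }
  E → L c E: FIRST = { '/' }
  E → L L: FIRST = { '/' }
  E → L L c: FIRST = { '/' }

Conflict for L: L → / and L → / , y
  Overlap: { '/' }
Conflict for L: L → / and L → E /
  Overlap: { '/' }
Conflict for L: L → / , y and L → E /
  Overlap: { '/' }
Conflict for E: E → L c E and E → L L
  Overlap: { '/' }
Conflict for E: E → L c E and E → L L c
  Overlap: { '/' }
Conflict for E: E → L L and E → L L c
  Overlap: { '/' }

Answer: Yes. L → '/' / L → '/' ',' y on { '/' }; L → '/' / L → E '/' on { '/' }; L → '/' ',' y / L → E '/' on { '/' }; E → L c E / E → L L on { '/' }; E → L c E / E → L L c on { '/' }; E → L L / E → L L c on { '/' }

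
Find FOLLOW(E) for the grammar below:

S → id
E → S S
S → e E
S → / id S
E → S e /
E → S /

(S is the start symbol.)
To compute FOLLOW(E), find every occurrence of E on a right-hand side N → α E β: add FIRST(β) \ {ε}, and if β is empty or nullable also add FOLLOW(N). Iterate to a fixed point.

In S → e E: E is at the end, add FOLLOW(S)

The FOLLOW sets referred to above (computed the same way, to a fixed point):
  FOLLOW(S) = { $, '/', 'e', 'id' }

Taking the union: FOLLOW(E) = { $, '/', 'e', 'id' }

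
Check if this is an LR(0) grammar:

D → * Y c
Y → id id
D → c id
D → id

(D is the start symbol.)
A grammar is LR(0) if no state in the canonical LR(0) collection has:
  - both a shift item (dot before a terminal) and a complete item (shift-reduce conflict), or
  - two or more complete items (reduce-reduce conflict; the accept item [D' → D .] counts as a complete item here).

Augment with D' → D and build the canonical LR(0) collection (I0 = CLOSURE({[D' → . D]}), then GOTO on every symbol after a dot until no new states appear). It has 10 states:
  I0: { [D → . * Y c], [D → . c id], [D → . id], [D' → . D] }  — shift
  I1: { [D → * . Y c], [Y → . id id] }  — shift
  I2: { [D' → D .] }  — accept
  I3: { [D → c . id] }  — shift
  I4: { [D → id .] }  — reduce
  I5: { [D → c id .] }  — reduce
  I6: { [D → * Y . c] }  — shift
  I7: { [Y → id . id] }  — shift
  I8: { [Y → id id .] }  — reduce
  I9: { [D → * Y c .] }  — reduce

Every state is either a pure shift/goto state or contains exactly one complete item and nothing to shift — no conflicts. The grammar is LR(0).

Answer: Yes, the grammar is LR(0)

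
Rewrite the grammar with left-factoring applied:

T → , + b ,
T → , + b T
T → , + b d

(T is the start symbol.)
T → , + b T'
T' → ,
T' → T
T' → d

Left-factoring transforms A → αβ₁ | αβ₂ into A → αA' and A' → β₁ | β₂
(α is the longest common prefix among the alternatives). Repeat until
no nonterminal has two alternatives with a common prefix.

Round 1: T has alternatives sharing prefix ', + b'. Introduce T': T → , + b T'
  Add: T' → ,
  Add: T' → T
  Add: T' → d

No remaining common prefixes — done.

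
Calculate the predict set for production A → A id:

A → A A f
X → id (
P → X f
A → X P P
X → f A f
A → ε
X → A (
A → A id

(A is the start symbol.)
PREDICT(A → A id) = (FIRST(RHS) \ {ε}) ∪ (FOLLOW(A) if ε ∈ FIRST(RHS), i.e. RHS ⇒* ε)
FIRST(A) = { '(', 'f', 'id', ε }
FIRST(A id) = { '(', 'f', 'id' }
ε ∉ FIRST(A id), so FOLLOW(A) is not added.
PREDICT(A → A id) = { '(', 'f', 'id' }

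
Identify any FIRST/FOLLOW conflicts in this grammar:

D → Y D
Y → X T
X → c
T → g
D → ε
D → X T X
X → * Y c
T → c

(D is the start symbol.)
A FIRST/FOLLOW conflict occurs when a non-terminal N has a nullable alternative N → β (β ⇒* ε) and another alternative N → α with FIRST(α) ∩ FOLLOW(N) ≠ ∅: on such a lookahead the parser cannot decide between expanding α and letting N vanish via β.

Nullable non-terminals: D.
FIRST sets used below: FIRST(Y) = { '*', 'c' }, FIRST(X) = { '*', 'c' }

D: nullable alternative(s) D → ε; FOLLOW(D) = { $ }
  D → Y D: FIRST \ {ε} = { '*', 'c' } — disjoint from FOLLOW(D)
  D → ε: FIRST \ {ε} = { } — this is the only nullable alternative, skip
  D → X T X: FIRST \ {ε} = { '*', 'c' } — disjoint from FOLLOW(D)

T, X, Y have no nullable alternative, so no FIRST/FOLLOW check is needed there.

No FIRST/FOLLOW conflicts found.

Answer: No FIRST/FOLLOW conflicts.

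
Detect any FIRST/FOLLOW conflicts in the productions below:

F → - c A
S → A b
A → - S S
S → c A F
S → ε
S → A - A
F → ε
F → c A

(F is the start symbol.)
Yes. F → '-' c A with FOLLOW(F) on { '-' }; F → c A with FOLLOW(F) on { 'c' }; S → A b with FOLLOW(S) on { '-' }; S → c A F with FOLLOW(S) on { 'c' }; S → A '-' A with FOLLOW(S) on { '-' }

A FIRST/FOLLOW conflict occurs when a non-terminal N has a nullable alternative N → β (β ⇒* ε) and another alternative N → α with FIRST(α) ∩ FOLLOW(N) ≠ ∅: on such a lookahead the parser cannot decide between expanding α and letting N vanish via β.

Nullable non-terminals: F, S.
FIRST sets used below: FIRST(A) = { '-' }

F: nullable alternative(s) F → ε; FOLLOW(F) = { $, '-', 'b', 'c' }
  F → - c A: FIRST \ {ε} = { '-' } — overlaps FOLLOW(F) on { '-' }: CONFLICT
  F → ε: FIRST \ {ε} = { } — this is the only nullable alternative, skip
  F → c A: FIRST \ {ε} = { 'c' } — overlaps FOLLOW(F) on { 'c' }: CONFLICT

S: nullable alternative(s) S → ε; FOLLOW(S) = { $, '-', 'b', 'c' }
  S → A b: FIRST \ {ε} = { '-' } — overlaps FOLLOW(S) on { '-' }: CONFLICT
  S → c A F: FIRST \ {ε} = { 'c' } — overlaps FOLLOW(S) on { 'c' }: CONFLICT
  S → ε: FIRST \ {ε} = { } — this is the only nullable alternative, skip
  S → A - A: FIRST \ {ε} = { '-' } — overlaps FOLLOW(S) on { '-' }: CONFLICT

A has no nullable alternative, so no FIRST/FOLLOW check is needed there.

So the grammar has 5 FIRST/FOLLOW conflicts (marked CONFLICT above).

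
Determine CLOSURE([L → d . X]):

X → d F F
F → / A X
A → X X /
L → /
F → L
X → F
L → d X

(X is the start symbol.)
Start with: [L → d . X]
  [L → d . X] has the dot before X: add [X → . d F F], [X → . F]
  [X → . F] has the dot before F: add [F → . / A X], [F → . L]
  [F → . L] has the dot before L: add [L → . /], [L → . d X]
No further items can be added.

CLOSURE = { [F → . / A X], [F → . L], [L → . /], [L → . d X], [L → d . X], [X → . F], [X → . d F F] }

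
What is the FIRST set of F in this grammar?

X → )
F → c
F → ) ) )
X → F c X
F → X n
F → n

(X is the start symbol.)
FIRST sets of the other non-terminals involved (by the same procedure, iterated to a fixed point):
  FIRST(X) = { ')', 'c', 'n' }

From F → c:
  - c is a terminal: add 'c' and stop
From F → ) ) ):
  - ')' is a terminal: add ')' and stop
From F → X n:
  - X is a non-terminal: add FIRST(X) \ {ε} = { ')', 'c', 'n' }
    X is not nullable, so stop
From F → n:
  - n is a terminal: add 'n' and stop

Collecting: FIRST(F) = { ')', 'c', 'n' }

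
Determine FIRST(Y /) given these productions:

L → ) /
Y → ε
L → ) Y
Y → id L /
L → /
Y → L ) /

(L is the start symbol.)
{ ')', '/', 'id' }

FIRST sets of the non-terminals involved (from the grammar, by fixed-point iteration):
  FIRST(Y) = { ')', '/', 'id', ε }

To compute FIRST(Y /), process the symbols left to right:
Symbol Y is a non-terminal. Add FIRST(Y) \ {ε} = { ')', '/', 'id' }
Y is nullable (ε ∈ FIRST(Y)), continue to the next symbol.
Symbol / is a terminal. Add '/' and stop.
FIRST(Y /) = { ')', '/', 'id' }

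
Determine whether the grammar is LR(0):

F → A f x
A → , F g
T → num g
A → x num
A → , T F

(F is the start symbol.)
Yes, the grammar is LR(0)

Augment with F' → F and build the canonical LR(0) collection (I0 = CLOSURE({[F' → . F]}), then GOTO on every symbol after a dot until no new states appear). It has 14 states:
  I0: { [A → . , F g], [A → . , T F], [A → . x num], [F → . A f x], [F' → . F] }  — shift
  I1: { [A → , . F g], [A → , . T F], [A → . , F g], [A → . , T F], [A → . x num], [F → . A f x], [T → . num g] }  — shift
  I2: { [F → A . f x] }  — shift
  I3: { [F' → F .] }  — accept
  I4: { [A → x . num] }  — shift
  I5: { [A → x num .] }  — reduce
  I6: { [F → A f . x] }  — shift
  I7: { [F → A f x .] }  — reduce
  I8: { [A → , F . g] }  — shift
  I9: { [A → , T . F], [A → . , F g], [A → . , T F], [A → . x num], [F → . A f x] }  — shift
  I10: { [T → num . g] }  — shift
  I11: { [T → num g .] }  — reduce
  I12: { [A → , T F .] }  — reduce
  I13: { [A → , F g .] }  — reduce

Every state is either a pure shift/goto state or contains exactly one complete item and nothing to shift — no conflicts. The grammar is LR(0).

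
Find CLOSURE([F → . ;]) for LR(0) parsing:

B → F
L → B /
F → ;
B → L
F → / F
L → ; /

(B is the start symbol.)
{ [F → . ;] }

To compute CLOSURE, for each item [A → α.Bβ] where B is a non-terminal, add [B → .γ] for all productions B → γ; repeat for the newly added items until nothing changes.

Start with: [F → . ;]
The dot precedes the terminal ';', so nothing is added.

CLOSURE = { [F → . ;] }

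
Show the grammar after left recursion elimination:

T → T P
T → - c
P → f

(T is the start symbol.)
T is directly left-recursive. The standard transformation for
  A → A α₁ | ... | A α_m | β₁ | ... | β_n
is
  A  → β₁ A' | ... | β_n A'
  A' → α₁ A' | ... | α_m A' | ε

T → - c becomes T → - c T'
T → T P becomes T' → P T'
Add T' → ε

Productions for other non-terminals are unchanged:
  P → f

Resulting grammar:
T → - c T'
T' → P T'
T' → ε
P → f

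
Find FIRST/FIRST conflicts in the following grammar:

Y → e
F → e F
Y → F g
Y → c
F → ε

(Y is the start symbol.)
Yes. Y → e / Y → F g on { 'e' }

A FIRST/FIRST conflict occurs when two productions N → α and N → β for the same non-terminal have FIRST(α) ∩ FIRST(β) ≠ ∅ (with ε ∈ FIRST of a nullable right-hand side, so two nullable alternatives also conflict).

FIRST sets of the non-terminals at (or reachable through a nullable prefix from) the front of some alternative:
  FIRST(F) = { 'e', ε }

Productions for Y:
  Y → e: FIRST = { 'e' }
  Y → F g: FIRST = { 'e', 'g' }
  Y → c: FIRST = { 'c' }
Productions for F:
  F → e F: FIRST = { 'e' }
  F → ε: FIRST = { ε }

Conflict for Y: Y → e and Y → F g
  Overlap: { 'e' }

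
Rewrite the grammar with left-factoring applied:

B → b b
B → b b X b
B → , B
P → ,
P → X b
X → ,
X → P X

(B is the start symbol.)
Left-factoring transforms A → αβ₁ | αβ₂ into A → αA' and A' → β₁ | β₂
(α is the longest common prefix among the alternatives). Repeat until
no nonterminal has two alternatives with a common prefix.

Round 1: B has alternatives sharing prefix 'b b'. Introduce B': B → b b B'
  Add: B' → ε
  Add: B' → X b

No remaining common prefixes — done.

Resulting grammar:
B → b b B'
B' → ε
B' → X b
B → , B
P → ,
P → X b
X → ,
X → P X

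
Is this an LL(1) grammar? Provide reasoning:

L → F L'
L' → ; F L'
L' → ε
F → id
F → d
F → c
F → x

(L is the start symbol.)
Relevant sets:
  FOLLOW(L') = { $ }

For L':
  PREDICT(L' → ';' F L') = { ';' }
  PREDICT(L' → ε) = { $ }
For F:
  PREDICT(F → id) = { 'id' }
  PREDICT(F → d) = { 'd' }
  PREDICT(F → c) = { 'c' }
  PREDICT(F → x) = { 'x' }
L has a single production, so nothing to check there.

All predict sets are disjoint. The grammar IS LL(1).

Answer: Yes, the grammar is LL(1).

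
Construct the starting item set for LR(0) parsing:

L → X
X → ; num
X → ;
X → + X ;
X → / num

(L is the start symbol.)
First, augment the grammar with L' → L
I₀ = CLOSURE({ [L' → . L] }):
  [L' → . L] has the dot before L: add [L → . X]
  [L → . X] has the dot before X: add [X → . ; num], [X → . ;], [X → . + X ;], [X → . / num]
No further items can be added.

I₀ = { [L → . X], [L' → . L], [X → . + X ;], [X → . / num], [X → . ; num], [X → . ;] }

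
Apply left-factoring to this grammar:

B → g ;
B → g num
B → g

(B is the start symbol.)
B → g B'
B' → ;
B' → num
B' → ε

Left-factoring transforms A → αβ₁ | αβ₂ into A → αA' and A' → β₁ | β₂
(α is the longest common prefix among the alternatives). Repeat until
no nonterminal has two alternatives with a common prefix.

Round 1: B has alternatives sharing prefix 'g'. Introduce B': B → g B'
  Add: B' → ;
  Add: B' → num
  Add: B' → ε

No remaining common prefixes — done.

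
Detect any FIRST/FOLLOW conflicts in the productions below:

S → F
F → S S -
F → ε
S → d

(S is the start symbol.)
A FIRST/FOLLOW conflict occurs when a non-terminal N has a nullable alternative N → β (β ⇒* ε) and another alternative N → α with FIRST(α) ∩ FOLLOW(N) ≠ ∅: on such a lookahead the parser cannot decide between expanding α and letting N vanish via β.

Nullable non-terminals: F, S.
FIRST sets used below: FIRST(S) = { '-', 'd', ε }, FIRST(F) = { '-', 'd', ε }

F: nullable alternative(s) F → ε; FOLLOW(F) = { $, '-', 'd' }
  F → S S -: FIRST \ {ε} = { '-', 'd' } — overlaps FOLLOW(F) on { '-', 'd' }: CONFLICT
  F → ε: FIRST \ {ε} = { } — this is the only nullable alternative, skip

S: nullable alternative(s) S → F; FOLLOW(S) = { $, '-', 'd' }
  S → F: FIRST \ {ε} = { '-', 'd' } — this is the only nullable alternative, skip
  S → d: FIRST \ {ε} = { 'd' } — overlaps FOLLOW(S) on { 'd' }: CONFLICT

So the grammar has 2 FIRST/FOLLOW conflicts (marked CONFLICT above).

Answer: Yes. S → d with FOLLOW(S) on { 'd' }; F → S S '-' with FOLLOW(F) on { '-', 'd' }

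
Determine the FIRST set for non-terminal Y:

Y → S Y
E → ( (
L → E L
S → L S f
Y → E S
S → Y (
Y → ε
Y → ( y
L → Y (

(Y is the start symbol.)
{ '(', ε }

To compute FIRST(Y), examine every production with Y on the left-hand side, reading each right-hand side left to right until a non-nullable symbol is reached.

FIRST sets of the other non-terminals involved (by the same procedure, iterated to a fixed point):
  FIRST(S) = { '(' }
  FIRST(E) = { '(' }

From Y → S Y:
  - S is a non-terminal: add FIRST(S) \ {ε} = { '(' }
    S is not nullable, so stop
From Y → E S:
  - E is a non-terminal: add FIRST(E) \ {ε} = { '(' }
    E is not nullable, so stop
From Y → ε:
  - ε-production, so ε ∈ FIRST(Y)
From Y → ( y:
  - '(' is a terminal: add '(' and stop

Collecting: FIRST(Y) = { '(', ε }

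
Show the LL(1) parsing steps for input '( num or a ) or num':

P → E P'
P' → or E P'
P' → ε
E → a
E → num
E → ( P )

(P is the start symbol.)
Stack is shown with the top on the left.

Stack           Input                  Action
---------------------------------------------
P $             ( num or a ) or num $  output P → E P'
E P' $          ( num or a ) or num $  output E → ( P )
( P ) P' $      ( num or a ) or num $  match '('
P ) P' $        num or a ) or num $    output P → E P'
E P' ) P' $     num or a ) or num $    output E → num
num P' ) P' $   num or a ) or num $    match 'num'
P' ) P' $       or a ) or num $        output P' → or E P'
or E P' ) P' $  or a ) or num $        match 'or'
E P' ) P' $     a ) or num $           output E → a
a P' ) P' $     a ) or num $           match 'a'
P' ) P' $       ) or num $             output P' → ε
) P' $          ) or num $             match ')'
P' $            or num $               output P' → or E P'
or E P' $       or num $               match 'or'
E P' $          num $                  output E → num
num P' $        num $                  match 'num'
P' $            $                      output P' → ε
$               $                      accept

The string is accepted.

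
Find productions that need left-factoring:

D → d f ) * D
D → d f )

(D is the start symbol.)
Yes, D has productions with common prefix 'd f )'

Left-factoring is needed when two productions for the same non-terminal
share a common prefix on the right-hand side.

Productions for D:
  D → d f ) * D
  D → d f )

Found common prefix 'd f )' in productions for D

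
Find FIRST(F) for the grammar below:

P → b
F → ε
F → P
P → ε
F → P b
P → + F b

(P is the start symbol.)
{ '+', 'b', ε }

FIRST sets of the other non-terminals involved (by the same procedure, iterated to a fixed point):
  FIRST(P) = { '+', 'b', ε }

From F → ε:
  - ε-production, so ε ∈ FIRST(F)
From F → P:
  - P is a non-terminal: add FIRST(P) \ {ε} = { '+', 'b' }
    P is nullable and nothing follows, so the whole right-hand side can vanish: ε ∈ FIRST(F)
From F → P b:
  - P is a non-terminal: add FIRST(P) \ {ε} = { '+', 'b' }
    P is nullable, so continue to the next symbol
  - b is a terminal: add 'b' and stop

Collecting: FIRST(F) = { '+', 'b', ε }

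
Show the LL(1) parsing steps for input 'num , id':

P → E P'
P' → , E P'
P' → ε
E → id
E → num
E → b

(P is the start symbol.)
Stack is shown with the top on the left.

Stack     Input       Action
----------------------------
P $       num , id $  output P → E P'
E P' $    num , id $  output E → num
num P' $  num , id $  match 'num'
P' $      , id $      output P' → , E P'
, E P' $  , id $      match ','
E P' $    id $        output E → id
id P' $   id $        match 'id'
P' $      $           output P' → ε
$         $           accept

The string is accepted.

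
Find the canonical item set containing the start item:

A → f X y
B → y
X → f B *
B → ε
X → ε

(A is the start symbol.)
First, augment the grammar with A' → A
I₀ = CLOSURE({ [A' → . A] }):
  [A' → . A] has the dot before A: add [A → . f X y]
No further items can be added.

I₀ = { [A → . f X y], [A' → . A] }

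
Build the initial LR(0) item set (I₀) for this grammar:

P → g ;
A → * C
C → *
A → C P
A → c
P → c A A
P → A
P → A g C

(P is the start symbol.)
First, augment the grammar with P' → P
I₀ = CLOSURE({ [P' → . P] }):
  [P' → . P] has the dot before P: add [P → . g ;], [P → . c A A], [P → . A], [P → . A g C]
  [P → . A] has the dot before A: add [A → . * C], [A → . C P], [A → . c]
  [A → . C P] has the dot before C: add [C → . *]
No further items can be added.

I₀ = { [A → . * C], [A → . C P], [A → . c], [C → . *], [P → . A g C], [P → . A], [P → . c A A], [P → . g ;], [P' → . P] }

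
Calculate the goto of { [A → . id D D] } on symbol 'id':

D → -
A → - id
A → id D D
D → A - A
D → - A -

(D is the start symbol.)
{ [A → . - id], [A → . id D D], [A → id . D D], [D → . - A -], [D → . -], [D → . A - A] }

GOTO(I, 'id') = CLOSURE({ [A → αX.β] : [A → α.Xβ] ∈ I, X = 'id' })

Items with dot before 'id', with the dot advanced:
  [A → . id D D] → [A → id . D D]
Closure of the advanced items:
  [A → id . D D] has the dot before D: add [D → . -], [D → . A - A], [D → . - A -]
  [D → . A - A] has the dot before A: add [A → . - id], [A → . id D D]

GOTO = { [A → . - id], [A → . id D D], [A → id . D D], [D → . - A -], [D → . -], [D → . A - A] }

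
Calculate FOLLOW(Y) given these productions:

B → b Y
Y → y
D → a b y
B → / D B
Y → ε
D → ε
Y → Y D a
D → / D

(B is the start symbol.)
{ $, '/', 'a' }

In B → b Y: Y is at the end, add FOLLOW(B)
In Y → Y D a: Y is followed by D a, add FIRST(D a) \ {ε} = { '/', 'a' }

The FOLLOW sets referred to above (computed the same way, to a fixed point):
  FOLLOW(B) = { $ }

Taking the union: FOLLOW(Y) = { $, '/', 'a' }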